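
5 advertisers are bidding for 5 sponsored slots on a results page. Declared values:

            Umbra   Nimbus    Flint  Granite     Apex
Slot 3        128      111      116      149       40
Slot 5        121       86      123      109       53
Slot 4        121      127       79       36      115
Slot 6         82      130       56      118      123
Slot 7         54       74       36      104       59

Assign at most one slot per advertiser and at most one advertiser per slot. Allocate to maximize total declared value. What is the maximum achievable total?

Optimal: Umbra→Slot 3 ($128), Nimbus→Slot 4 ($127), Flint→Slot 5 ($123), Granite→Slot 7 ($104), Apex→Slot 6 ($123) — total 128+127+123+104+123 = $605.
Max-entry greedy (repeatedly take the single best remaining cell) gives $582, worse by 23.
Next-best assignment: Umbra→Slot 3, Nimbus→Slot 6, Flint→Slot 5, Granite→Slot 7, Apex→Slot 4 = $600.

Max total: $605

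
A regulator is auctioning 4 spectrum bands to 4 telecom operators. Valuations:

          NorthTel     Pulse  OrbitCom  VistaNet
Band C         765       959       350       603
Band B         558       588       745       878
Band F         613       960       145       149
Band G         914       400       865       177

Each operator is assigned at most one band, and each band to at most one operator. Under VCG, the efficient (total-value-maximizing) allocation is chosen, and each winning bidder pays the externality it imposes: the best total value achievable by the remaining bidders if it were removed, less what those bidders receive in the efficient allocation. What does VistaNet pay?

VistaNet pays $29M.

Efficient allocation: NorthTel→Band C ($765M), Pulse→Band F ($960M), OrbitCom→Band G ($865M), VistaNet→Band B ($878M); total welfare W = $3468M.
VistaNet receives Band B at value $878M, so the others get W − 878 = $2590M.
Without VistaNet: best allocation of the remaining 3 bidders over all 4 bands is NorthTel→Band G ($914M), Pulse→Band F ($960M), OrbitCom→Band B ($745M), total $2619M.
VCG payment = (others' best without VistaNet) − (others' welfare with VistaNet) = 2619 − 2590 = $29M.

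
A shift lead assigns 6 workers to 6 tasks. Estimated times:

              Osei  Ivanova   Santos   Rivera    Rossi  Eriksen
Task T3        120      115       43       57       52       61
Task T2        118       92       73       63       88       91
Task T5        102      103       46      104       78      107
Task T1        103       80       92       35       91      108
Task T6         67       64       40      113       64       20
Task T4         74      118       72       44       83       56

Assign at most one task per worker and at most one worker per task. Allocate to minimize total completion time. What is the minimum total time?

Optimal: Osei→Task T4 (74 min), Ivanova→Task T2 (92 min), Santos→Task T5 (46 min), Rivera→Task T1 (35 min), Rossi→Task T3 (52 min), Eriksen→Task T6 (20 min) — total 74+92+46+35+52+20 = 319 min.
Next-best assignment: Osei→Task T4, Ivanova→Task T1, Santos→Task T5, Rivera→Task T2, Rossi→Task T3, Eriksen→Task T6 = 335 min.

Minimum total: 319 min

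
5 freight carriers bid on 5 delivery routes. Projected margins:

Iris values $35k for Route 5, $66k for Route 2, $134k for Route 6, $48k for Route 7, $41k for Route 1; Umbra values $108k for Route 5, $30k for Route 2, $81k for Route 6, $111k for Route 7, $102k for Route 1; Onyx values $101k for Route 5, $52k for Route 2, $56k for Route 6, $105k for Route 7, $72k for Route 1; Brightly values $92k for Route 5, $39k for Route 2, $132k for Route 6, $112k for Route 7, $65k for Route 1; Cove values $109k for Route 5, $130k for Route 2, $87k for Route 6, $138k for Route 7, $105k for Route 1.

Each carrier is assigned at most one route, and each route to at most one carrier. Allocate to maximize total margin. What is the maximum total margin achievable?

This is the linear assignment problem.
Optimal: Iris→Route 6 ($134k), Umbra→Route 1 ($102k), Onyx→Route 5 ($101k), Brightly→Route 7 ($112k), Cove→Route 2 ($130k) — total 134+102+101+112+130 = $579k.
Row-greedy (each carrier in turn takes its best remaining route) gives $541k, worse by 38.
Next-best assignment: Iris→Route 6, Umbra→Route 1, Onyx→Route 7, Brightly→Route 5, Cove→Route 2 = $563k.
Swapping Iris↔Brightly (Iris→Route 7 $48k, Brightly→Route 6 $132k) loses 66.

Max total: $579k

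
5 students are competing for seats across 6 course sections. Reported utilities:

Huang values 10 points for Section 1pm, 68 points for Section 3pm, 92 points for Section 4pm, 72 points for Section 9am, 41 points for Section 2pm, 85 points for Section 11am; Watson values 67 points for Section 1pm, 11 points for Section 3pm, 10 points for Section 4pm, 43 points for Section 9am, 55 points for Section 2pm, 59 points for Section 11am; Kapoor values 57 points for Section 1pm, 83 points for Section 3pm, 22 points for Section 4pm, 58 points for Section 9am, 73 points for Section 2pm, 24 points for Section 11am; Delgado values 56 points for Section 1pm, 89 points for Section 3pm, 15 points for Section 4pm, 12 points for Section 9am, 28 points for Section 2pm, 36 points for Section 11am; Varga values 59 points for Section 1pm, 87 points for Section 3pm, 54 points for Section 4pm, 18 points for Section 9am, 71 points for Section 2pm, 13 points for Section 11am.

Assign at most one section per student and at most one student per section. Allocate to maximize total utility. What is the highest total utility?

Max total: 377 points

Optimal: Huang→Section 4pm (92 points), Watson→Section 1pm (67 points), Kapoor→Section 9am (58 points), Delgado→Section 3pm (89 points), Varga→Section 2pm (71 points) — total 92+67+58+89+71 = 377 points.
Row-greedy (each student in turn takes its best remaining section) gives 349 points, worse by 28.
Next-best assignment: Huang→Section 4pm, Watson→Section 11am, Kapoor→Section 2pm, Delgado→Section 3pm, Varga→Section 1pm = 372 points.
Swapping Kapoor↔Varga (Kapoor→Section 2pm 73 points, Varga→Section 9am 18 points) loses 38.
No other one-to-one assignment exceeds 377 points.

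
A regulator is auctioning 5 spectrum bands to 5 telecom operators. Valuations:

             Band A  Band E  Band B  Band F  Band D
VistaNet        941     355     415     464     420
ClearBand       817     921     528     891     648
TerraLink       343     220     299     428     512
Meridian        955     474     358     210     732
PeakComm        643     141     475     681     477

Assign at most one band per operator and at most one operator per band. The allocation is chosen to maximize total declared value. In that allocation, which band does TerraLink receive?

This is the linear assignment problem.
Optimal: VistaNet→Band A ($941M), ClearBand→Band E ($921M), TerraLink→Band B ($299M), Meridian→Band D ($732M), PeakComm→Band F ($681M) — total 941+921+299+732+681 = $3574M.
Column-greedy (each band in turn goes to its best remaining operator) gives $3327M, worse by 247.
Next-best assignment: VistaNet→Band A, ClearBand→Band E, TerraLink→Band F, Meridian→Band D, PeakComm→Band B = $3497M.
Swapping PeakComm↔VistaNet (PeakComm→Band A $643M, VistaNet→Band F $464M) loses 515.
TerraLink's own top band is Band D ($512M), but forcing TerraLink→Band D and reassigning the rest optimally gives only $3484M — worse by 90.

TerraLink receives Band B.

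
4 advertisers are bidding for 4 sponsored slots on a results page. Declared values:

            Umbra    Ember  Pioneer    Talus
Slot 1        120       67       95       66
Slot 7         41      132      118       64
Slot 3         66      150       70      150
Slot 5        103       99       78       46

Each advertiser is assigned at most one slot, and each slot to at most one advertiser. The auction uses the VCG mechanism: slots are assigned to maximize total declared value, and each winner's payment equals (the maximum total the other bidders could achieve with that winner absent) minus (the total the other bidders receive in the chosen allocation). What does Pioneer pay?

Pioneer pays $33.

Efficient allocation: Umbra→Slot 1 ($120), Ember→Slot 5 ($99), Pioneer→Slot 7 ($118), Talus→Slot 3 ($150); total welfare W = $487.
Pioneer receives Slot 7 at value $118, so the others get W − 118 = $369.
Without Pioneer: best allocation of the remaining 3 bidders over all 4 slots is Umbra→Slot 1 ($120), Ember→Slot 7 ($132), Talus→Slot 3 ($150), total $402.
VCG payment = (others' best without Pioneer) − (others' welfare with Pioneer) = 402 − 369 = $33.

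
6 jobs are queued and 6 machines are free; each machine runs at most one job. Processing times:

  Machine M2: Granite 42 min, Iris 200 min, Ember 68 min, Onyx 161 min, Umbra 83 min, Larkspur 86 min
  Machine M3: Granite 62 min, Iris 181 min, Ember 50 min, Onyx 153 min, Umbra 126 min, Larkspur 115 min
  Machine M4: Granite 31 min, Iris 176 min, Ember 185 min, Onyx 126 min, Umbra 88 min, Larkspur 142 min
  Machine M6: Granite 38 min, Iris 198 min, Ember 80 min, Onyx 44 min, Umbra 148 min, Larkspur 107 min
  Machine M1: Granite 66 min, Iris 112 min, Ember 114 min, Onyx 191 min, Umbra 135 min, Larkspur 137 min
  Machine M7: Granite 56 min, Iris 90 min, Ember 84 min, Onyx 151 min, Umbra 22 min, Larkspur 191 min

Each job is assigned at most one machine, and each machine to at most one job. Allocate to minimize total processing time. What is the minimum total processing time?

Optimal: Granite→Machine M4 (31 min), Iris→Machine M1 (112 min), Ember→Machine M3 (50 min), Onyx→Machine M6 (44 min), Umbra→Machine M7 (22 min), Larkspur→Machine M2 (86 min) — total 31+112+50+44+22+86 = 345 min.
Swapping Iris↔Ember (Iris→Machine M3 181 min, Ember→Machine M1 114 min) adds 133.
Every other assignment is strictly worse.

Minimum total: 345 min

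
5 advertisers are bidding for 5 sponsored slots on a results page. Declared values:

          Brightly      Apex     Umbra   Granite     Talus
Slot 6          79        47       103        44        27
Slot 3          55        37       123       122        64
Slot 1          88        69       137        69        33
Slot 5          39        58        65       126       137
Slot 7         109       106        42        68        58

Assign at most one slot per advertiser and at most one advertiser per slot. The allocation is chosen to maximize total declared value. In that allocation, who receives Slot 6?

Brightly receives Slot 6.

Optimal: Brightly→Slot 6 ($79), Apex→Slot 7 ($106), Umbra→Slot 1 ($137), Granite→Slot 3 ($122), Talus→Slot 5 ($137) — total 79+106+137+122+137 = $581.
Column-greedy (each slot in turn goes to its best remaining advertiser) gives $556, worse by 25.
Next-best assignment: Brightly→Slot 1, Apex→Slot 7, Umbra→Slot 6, Granite→Slot 3, Talus→Slot 5 = $556.
Every other assignment is strictly worse.
Brightly's own top slot is Slot 7 ($109), but forcing Brightly→Slot 7 and reassigning the rest optimally gives only $552 — worse by 29.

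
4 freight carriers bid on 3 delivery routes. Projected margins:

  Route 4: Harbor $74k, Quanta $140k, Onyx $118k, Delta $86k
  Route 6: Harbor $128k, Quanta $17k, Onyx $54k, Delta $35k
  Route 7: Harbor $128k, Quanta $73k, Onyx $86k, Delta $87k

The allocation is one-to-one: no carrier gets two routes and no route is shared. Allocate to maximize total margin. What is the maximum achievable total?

Max total: $355k

Optimal: Quanta→Route 4 ($140k), Harbor→Route 6 ($128k), Delta→Route 7 ($87k) — total 140+128+87 = $355k.
Row-greedy (each carrier in turn takes its best remaining route) gives $354k, worse by 1.
Next-best assignment: Quanta→Route 4, Harbor→Route 6, Onyx→Route 7 = $354k.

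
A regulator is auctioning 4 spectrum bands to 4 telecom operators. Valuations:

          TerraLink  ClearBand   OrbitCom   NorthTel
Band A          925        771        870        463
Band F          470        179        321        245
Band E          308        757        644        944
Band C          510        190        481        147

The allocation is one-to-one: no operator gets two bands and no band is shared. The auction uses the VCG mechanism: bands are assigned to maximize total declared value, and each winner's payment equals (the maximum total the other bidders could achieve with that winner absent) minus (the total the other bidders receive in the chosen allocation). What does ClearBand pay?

ClearBand pays $455M.

Efficient allocation: TerraLink→Band F ($470M), ClearBand→Band A ($771M), OrbitCom→Band C ($481M), NorthTel→Band E ($944M); total welfare W = $2666M.
ClearBand receives Band A at value $771M, so the others get W − 771 = $1895M.
Without ClearBand: best allocation of the remaining 3 bidders over all 4 bands is TerraLink→Band A ($925M), OrbitCom→Band C ($481M), NorthTel→Band E ($944M), total $2350M.
VCG payment = (others' best without ClearBand) − (others' welfare with ClearBand) = 2350 − 1895 = $455M.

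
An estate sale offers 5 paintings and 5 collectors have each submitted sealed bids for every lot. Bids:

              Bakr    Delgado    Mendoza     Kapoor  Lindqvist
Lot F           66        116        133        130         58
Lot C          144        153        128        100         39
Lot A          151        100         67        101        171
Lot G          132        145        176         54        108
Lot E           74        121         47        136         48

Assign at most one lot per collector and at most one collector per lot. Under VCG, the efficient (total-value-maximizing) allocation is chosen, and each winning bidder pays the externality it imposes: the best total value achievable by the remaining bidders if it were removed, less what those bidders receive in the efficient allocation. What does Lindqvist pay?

Efficient allocation: Bakr→Lot C ($144), Delgado→Lot F ($116), Mendoza→Lot G ($176), Kapoor→Lot E ($136), Lindqvist→Lot A ($171); total welfare W = $743.
Lindqvist receives Lot A at value $171, so the others get W − 171 = $572.
Without Lindqvist: best allocation of the remaining 4 bidders over all 5 lots is Bakr→Lot A ($151), Delgado→Lot C ($153), Mendoza→Lot G ($176), Kapoor→Lot E ($136), total $616.
VCG payment = (others' best without Lindqvist) − (others' welfare with Lindqvist) = 616 − 572 = $44.

Lindqvist pays $44.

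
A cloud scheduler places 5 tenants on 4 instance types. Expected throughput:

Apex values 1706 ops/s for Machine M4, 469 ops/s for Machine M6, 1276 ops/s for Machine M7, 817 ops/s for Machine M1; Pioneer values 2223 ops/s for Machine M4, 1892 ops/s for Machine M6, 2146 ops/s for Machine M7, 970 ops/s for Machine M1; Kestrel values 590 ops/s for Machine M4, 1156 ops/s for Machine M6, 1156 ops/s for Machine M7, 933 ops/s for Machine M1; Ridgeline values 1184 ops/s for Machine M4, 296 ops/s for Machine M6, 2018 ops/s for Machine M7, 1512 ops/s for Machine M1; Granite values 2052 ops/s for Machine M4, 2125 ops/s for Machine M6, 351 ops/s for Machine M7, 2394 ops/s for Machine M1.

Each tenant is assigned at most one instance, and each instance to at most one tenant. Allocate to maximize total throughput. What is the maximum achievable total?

This is a one-to-one assignment (maximum-weight bipartite matching).
Optimal: Apex→Machine M4 (1706 ops/s), Pioneer→Machine M6 (1892 ops/s), Ridgeline→Machine M7 (2018 ops/s), Granite→Machine M1 (2394 ops/s) — total 1706+1892+2018+2394 = 8010 ops/s.
Column-greedy (each instance in turn goes to its best remaining tenant) gives 7299 ops/s, worse by 711.

Max total: 8010 ops/s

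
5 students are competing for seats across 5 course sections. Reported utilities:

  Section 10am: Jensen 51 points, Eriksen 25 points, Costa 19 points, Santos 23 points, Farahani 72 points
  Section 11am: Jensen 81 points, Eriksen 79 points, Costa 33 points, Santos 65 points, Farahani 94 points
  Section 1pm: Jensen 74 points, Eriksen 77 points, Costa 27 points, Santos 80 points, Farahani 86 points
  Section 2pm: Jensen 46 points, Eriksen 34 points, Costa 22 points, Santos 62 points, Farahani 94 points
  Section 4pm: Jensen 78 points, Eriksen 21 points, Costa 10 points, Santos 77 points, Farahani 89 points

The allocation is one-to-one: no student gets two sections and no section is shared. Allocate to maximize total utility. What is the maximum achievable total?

Maximum total: 350 points

Optimal: Jensen→Section 4pm (78 points), Eriksen→Section 11am (79 points), Costa→Section 10am (19 points), Santos→Section 1pm (80 points), Farahani→Section 2pm (94 points) — total 78+79+19+80+94 = 350 points.
Column-greedy (each section in turn goes to its best remaining student) gives 277 points, worse by 73.
Next-best assignment: Jensen→Section 11am, Eriksen→Section 1pm, Costa→Section 10am, Santos→Section 4pm, Farahani→Section 2pm = 348 points.
Swapping Eriksen↔Costa (Eriksen→Section 10am 25 points, Costa→Section 11am 33 points) loses 40.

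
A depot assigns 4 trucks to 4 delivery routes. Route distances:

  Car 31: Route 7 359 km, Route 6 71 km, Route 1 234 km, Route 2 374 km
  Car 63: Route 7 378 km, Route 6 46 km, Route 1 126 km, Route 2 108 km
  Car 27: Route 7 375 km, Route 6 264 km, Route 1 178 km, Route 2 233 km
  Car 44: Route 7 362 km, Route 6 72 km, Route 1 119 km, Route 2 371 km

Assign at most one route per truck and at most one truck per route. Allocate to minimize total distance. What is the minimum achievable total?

Min total: 673 km

Treat this as an assignment problem: match each truck to one route.
Optimal: Car 31→Route 6 (71 km), Car 63→Route 2 (108 km), Car 27→Route 7 (375 km), Car 44→Route 1 (119 km) — total 71+108+375+119 = 673 km.
Min-entry greedy (repeatedly take the single cheapest remaining cell) gives 757 km, worse by 84.
Checked against all permutations: 673 km is optimal.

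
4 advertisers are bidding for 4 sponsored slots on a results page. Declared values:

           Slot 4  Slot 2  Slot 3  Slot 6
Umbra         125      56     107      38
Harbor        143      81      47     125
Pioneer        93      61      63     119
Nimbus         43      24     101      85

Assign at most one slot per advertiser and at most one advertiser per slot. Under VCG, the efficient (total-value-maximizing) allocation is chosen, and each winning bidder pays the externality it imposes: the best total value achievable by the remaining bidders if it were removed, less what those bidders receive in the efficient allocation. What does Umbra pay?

Efficient allocation: Umbra→Slot 4 ($125), Harbor→Slot 2 ($81), Pioneer→Slot 6 ($119), Nimbus→Slot 3 ($101); total welfare W = $426.
Umbra receives Slot 4 at value $125, so the others get W − 125 = $301.
Without Umbra: best allocation of the remaining 3 bidders over all 4 slots is Harbor→Slot 4 ($143), Pioneer→Slot 6 ($119), Nimbus→Slot 3 ($101), total $363.
VCG payment = (others' best without Umbra) − (others' welfare with Umbra) = 363 − 301 = $62.

Umbra pays $62.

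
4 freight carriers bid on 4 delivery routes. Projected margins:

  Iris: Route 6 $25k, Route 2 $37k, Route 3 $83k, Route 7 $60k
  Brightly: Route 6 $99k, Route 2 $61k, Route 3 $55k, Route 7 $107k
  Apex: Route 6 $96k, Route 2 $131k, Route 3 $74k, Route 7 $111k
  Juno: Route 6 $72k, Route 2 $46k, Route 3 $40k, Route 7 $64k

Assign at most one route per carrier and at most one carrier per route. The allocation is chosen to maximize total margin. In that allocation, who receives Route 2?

Optimal: Iris→Route 3 ($83k), Brightly→Route 7 ($107k), Apex→Route 2 ($131k), Juno→Route 6 ($72k) — total 83+107+131+72 = $393k.
Column-greedy (each route in turn goes to its best remaining carrier) gives $377k, worse by 16.
Next-best assignment: Iris→Route 3, Brightly→Route 6, Apex→Route 2, Juno→Route 7 = $377k.

Apex receives Route 2.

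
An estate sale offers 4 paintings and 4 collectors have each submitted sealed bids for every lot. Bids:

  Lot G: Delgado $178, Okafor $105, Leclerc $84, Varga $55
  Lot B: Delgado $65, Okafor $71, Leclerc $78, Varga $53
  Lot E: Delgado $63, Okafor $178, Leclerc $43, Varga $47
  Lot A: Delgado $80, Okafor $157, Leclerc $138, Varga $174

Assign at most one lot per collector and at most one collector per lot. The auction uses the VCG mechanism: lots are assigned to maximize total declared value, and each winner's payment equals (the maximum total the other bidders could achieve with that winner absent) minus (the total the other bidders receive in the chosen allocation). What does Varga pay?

Efficient allocation: Delgado→Lot G ($178), Okafor→Lot E ($178), Leclerc→Lot B ($78), Varga→Lot A ($174); total welfare W = $608.
Varga receives Lot A at value $174, so the others get W − 174 = $434.
Without Varga: best allocation of the remaining 3 bidders over all 4 lots is Delgado→Lot G ($178), Okafor→Lot E ($178), Leclerc→Lot A ($138), total $494.
VCG payment = (others' best without Varga) − (others' welfare with Varga) = 494 − 434 = $60.

Varga pays $60.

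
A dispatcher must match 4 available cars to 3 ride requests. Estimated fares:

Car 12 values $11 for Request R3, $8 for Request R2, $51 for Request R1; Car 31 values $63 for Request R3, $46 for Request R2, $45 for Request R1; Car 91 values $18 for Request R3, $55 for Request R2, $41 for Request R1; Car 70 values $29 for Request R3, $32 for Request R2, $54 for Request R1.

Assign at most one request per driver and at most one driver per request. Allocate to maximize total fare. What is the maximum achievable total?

Optimal: Car 31→Request R3 ($63), Car 91→Request R2 ($55), Car 70→Request R1 ($54) — total 63+55+54 = $172.
No other one-to-one assignment exceeds $172.

Max total: $172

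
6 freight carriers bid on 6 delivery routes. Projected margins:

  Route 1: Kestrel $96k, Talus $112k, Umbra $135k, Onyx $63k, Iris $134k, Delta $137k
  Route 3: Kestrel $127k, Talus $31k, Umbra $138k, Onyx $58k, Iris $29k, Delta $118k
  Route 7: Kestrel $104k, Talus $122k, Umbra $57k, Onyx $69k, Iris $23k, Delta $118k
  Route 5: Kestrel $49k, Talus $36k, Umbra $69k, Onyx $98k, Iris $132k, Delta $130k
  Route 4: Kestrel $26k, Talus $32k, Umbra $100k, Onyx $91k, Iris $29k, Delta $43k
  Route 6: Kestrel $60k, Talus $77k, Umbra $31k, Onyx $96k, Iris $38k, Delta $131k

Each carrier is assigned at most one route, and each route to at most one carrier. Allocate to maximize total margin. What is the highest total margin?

Optimal: Kestrel→Route 3 ($127k), Talus→Route 7 ($122k), Umbra→Route 1 ($135k), Onyx→Route 4 ($91k), Iris→Route 5 ($132k), Delta→Route 6 ($131k) — total 127+122+135+91+132+131 = $738k.
Row-greedy (each carrier in turn takes its best remaining route) gives $563k, worse by 175.

Maximum total: $738k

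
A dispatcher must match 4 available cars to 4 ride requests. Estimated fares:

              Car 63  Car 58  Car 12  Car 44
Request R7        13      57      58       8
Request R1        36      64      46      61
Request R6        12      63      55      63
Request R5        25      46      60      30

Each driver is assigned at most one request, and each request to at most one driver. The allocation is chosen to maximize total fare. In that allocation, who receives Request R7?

Optimal: Car 63→Request R1 ($36), Car 58→Request R7 ($57), Car 12→Request R5 ($60), Car 44→Request R6 ($63) — total 36+57+60+63 = $216.
Max-entry greedy (repeatedly take the single best remaining cell) gives $200, worse by 16.
Next-best assignment: Car 63→Request R5, Car 58→Request R1, Car 12→Request R7, Car 44→Request R6 = $210.
Checked against all permutations: $216 is optimal.
Car 58's own top request is Request R1 ($64), but forcing Car 58→Request R1 and reassigning the rest optimally gives only $210 — worse by 6.

Car 58 receives Request R7.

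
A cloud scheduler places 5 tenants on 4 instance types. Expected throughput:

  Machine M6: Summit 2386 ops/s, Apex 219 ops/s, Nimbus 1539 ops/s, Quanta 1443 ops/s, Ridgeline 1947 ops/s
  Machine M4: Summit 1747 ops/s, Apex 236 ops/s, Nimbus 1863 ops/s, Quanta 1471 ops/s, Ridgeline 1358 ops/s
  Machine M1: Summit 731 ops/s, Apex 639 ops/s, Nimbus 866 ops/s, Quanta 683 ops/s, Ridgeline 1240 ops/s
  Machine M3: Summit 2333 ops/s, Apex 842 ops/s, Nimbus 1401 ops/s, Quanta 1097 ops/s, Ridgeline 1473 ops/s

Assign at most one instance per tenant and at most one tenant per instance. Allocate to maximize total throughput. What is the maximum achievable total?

Maximum total: 6879 ops/s

Optimal: Quanta→Machine M6 (1443 ops/s), Nimbus→Machine M4 (1863 ops/s), Ridgeline→Machine M1 (1240 ops/s), Summit→Machine M3 (2333 ops/s) — total 1443+1863+1240+2333 = 6879 ops/s.
Column-greedy (each instance in turn goes to its best remaining tenant) gives 6586 ops/s, worse by 293.
Next-best assignment: Ridgeline→Machine M6, Nimbus→Machine M4, Quanta→Machine M1, Summit→Machine M3 = 6826 ops/s.
Swapping Summit↔Nimbus (Summit→Machine M4 1747 ops/s, Nimbus→Machine M3 1401 ops/s) loses 1048.
Every other assignment is strictly worse.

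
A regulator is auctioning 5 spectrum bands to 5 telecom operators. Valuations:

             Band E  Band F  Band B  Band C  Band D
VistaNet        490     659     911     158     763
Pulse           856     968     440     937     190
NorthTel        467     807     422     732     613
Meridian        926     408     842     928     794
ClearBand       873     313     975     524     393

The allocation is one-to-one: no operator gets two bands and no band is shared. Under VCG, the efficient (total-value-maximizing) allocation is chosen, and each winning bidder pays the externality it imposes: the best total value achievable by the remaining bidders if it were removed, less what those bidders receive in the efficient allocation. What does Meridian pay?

Efficient allocation: VistaNet→Band D ($763M), Pulse→Band C ($937M), NorthTel→Band F ($807M), Meridian→Band E ($926M), ClearBand→Band B ($975M); total welfare W = $4408M.
Meridian receives Band E at value $926M, so the others get W − 926 = $3482M.
Without Meridian: best allocation of the remaining 4 bidders over all 5 bands is VistaNet→Band B ($911M), Pulse→Band C ($937M), NorthTel→Band F ($807M), ClearBand→Band E ($873M), total $3528M.
VCG payment = (others' best without Meridian) − (others' welfare with Meridian) = 3528 − 3482 = $46M.

Meridian pays $46M.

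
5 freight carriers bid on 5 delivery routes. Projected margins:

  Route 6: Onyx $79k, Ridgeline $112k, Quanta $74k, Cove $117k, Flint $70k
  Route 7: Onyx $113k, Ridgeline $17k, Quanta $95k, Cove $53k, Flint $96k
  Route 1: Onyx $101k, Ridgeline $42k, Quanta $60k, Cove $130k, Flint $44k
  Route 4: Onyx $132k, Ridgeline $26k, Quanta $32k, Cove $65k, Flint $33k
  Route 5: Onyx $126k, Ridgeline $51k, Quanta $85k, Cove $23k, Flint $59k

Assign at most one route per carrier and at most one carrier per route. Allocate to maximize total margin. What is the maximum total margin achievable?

Maximum total: $555k

Optimal: Onyx→Route 4 ($132k), Ridgeline→Route 6 ($112k), Quanta→Route 5 ($85k), Cove→Route 1 ($130k), Flint→Route 7 ($96k) — total 132+112+85+130+96 = $555k.
Next-best assignment: Onyx→Route 4, Ridgeline→Route 6, Quanta→Route 7, Cove→Route 1, Flint→Route 5 = $528k.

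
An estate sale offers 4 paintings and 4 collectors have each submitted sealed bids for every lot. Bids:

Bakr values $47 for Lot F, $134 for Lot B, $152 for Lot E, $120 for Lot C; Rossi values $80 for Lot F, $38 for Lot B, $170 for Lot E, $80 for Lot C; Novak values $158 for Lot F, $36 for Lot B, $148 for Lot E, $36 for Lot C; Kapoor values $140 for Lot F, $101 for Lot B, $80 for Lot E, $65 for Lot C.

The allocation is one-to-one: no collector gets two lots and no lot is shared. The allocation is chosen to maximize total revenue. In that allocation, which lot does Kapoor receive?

Kapoor receives Lot B.

Optimal: Bakr→Lot C ($120), Rossi→Lot E ($170), Novak→Lot F ($158), Kapoor→Lot B ($101) — total 120+170+158+101 = $549.
Column-greedy (each lot in turn goes to its best remaining collector) gives $527, worse by 22.
Checked against all permutations: $549 is optimal.
Kapoor's own top lot is Lot F ($140), but forcing Kapoor→Lot F and reassigning the rest optimally gives only $502 — worse by 47.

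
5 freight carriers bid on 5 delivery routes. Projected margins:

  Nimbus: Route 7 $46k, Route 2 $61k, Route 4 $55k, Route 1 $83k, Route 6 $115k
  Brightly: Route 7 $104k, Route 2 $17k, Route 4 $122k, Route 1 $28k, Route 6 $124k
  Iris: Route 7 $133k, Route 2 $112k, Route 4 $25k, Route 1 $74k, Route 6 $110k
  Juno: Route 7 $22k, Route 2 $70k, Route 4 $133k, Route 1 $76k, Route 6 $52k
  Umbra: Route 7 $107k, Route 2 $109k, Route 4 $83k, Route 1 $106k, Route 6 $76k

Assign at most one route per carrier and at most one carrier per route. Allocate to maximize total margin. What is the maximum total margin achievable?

Maximum total: $582k

Optimal: Nimbus→Route 1 ($83k), Brightly→Route 6 ($124k), Iris→Route 7 ($133k), Juno→Route 4 ($133k), Umbra→Route 2 ($109k) — total 83+124+133+133+109 = $582k.
Row-greedy (each carrier in turn takes its best remaining route) gives $555k, worse by 27.
Checked against all permutations: $582k is optimal.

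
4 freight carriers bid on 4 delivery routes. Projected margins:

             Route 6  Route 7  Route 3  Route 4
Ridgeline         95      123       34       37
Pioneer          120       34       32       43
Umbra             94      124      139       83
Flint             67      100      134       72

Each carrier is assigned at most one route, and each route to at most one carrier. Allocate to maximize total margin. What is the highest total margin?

Optimal: Ridgeline→Route 7 ($123k), Pioneer→Route 6 ($120k), Umbra→Route 4 ($83k), Flint→Route 3 ($134k) — total 123+120+83+134 = $460k.
Row-greedy (each carrier in turn takes its best remaining route) gives $454k, worse by 6.
Swapping Umbra↔Flint (Umbra→Route 3 $139k, Flint→Route 4 $72k) loses 6.
No other one-to-one assignment exceeds $460k.

Maximum total: $460k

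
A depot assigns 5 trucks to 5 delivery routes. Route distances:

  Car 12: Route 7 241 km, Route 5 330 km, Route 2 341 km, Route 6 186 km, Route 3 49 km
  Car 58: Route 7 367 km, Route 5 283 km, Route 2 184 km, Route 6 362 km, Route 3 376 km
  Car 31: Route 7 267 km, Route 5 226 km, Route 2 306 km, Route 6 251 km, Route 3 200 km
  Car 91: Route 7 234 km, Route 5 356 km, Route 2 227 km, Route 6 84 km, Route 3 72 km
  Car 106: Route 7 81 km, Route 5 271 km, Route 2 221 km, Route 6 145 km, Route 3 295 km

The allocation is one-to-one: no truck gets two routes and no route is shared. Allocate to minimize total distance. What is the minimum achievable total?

Minimum total: 624 km

Optimal: Car 12→Route 3 (49 km), Car 58→Route 2 (184 km), Car 31→Route 5 (226 km), Car 91→Route 6 (84 km), Car 106→Route 7 (81 km) — total 49+184+226+84+81 = 624 km.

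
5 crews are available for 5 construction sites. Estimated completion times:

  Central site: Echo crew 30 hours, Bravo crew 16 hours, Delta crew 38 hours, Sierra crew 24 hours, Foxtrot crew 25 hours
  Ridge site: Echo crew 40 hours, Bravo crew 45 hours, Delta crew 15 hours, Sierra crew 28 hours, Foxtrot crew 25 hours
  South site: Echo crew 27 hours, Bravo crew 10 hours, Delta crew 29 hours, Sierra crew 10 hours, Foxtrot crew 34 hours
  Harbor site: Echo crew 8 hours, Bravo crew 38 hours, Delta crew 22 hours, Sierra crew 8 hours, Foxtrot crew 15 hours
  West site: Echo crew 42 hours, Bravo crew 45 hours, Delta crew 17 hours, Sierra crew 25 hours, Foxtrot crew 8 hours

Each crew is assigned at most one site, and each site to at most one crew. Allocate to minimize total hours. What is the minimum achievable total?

Treat this as an assignment problem: match each crew to one site.
Optimal: Echo crew→Harbor site (8 hours), Bravo crew→Central site (16 hours), Delta crew→Ridge site (15 hours), Sierra crew→South site (10 hours), Foxtrot crew→West site (8 hours) — total 8+16+15+10+8 = 57 hours.
Row-greedy (each crew in turn takes its cheapest remaining site) gives 65 hours, worse by 8.
Next-best assignment: Echo crew→Harbor site, Bravo crew→South site, Delta crew→Ridge site, Sierra crew→Central site, Foxtrot crew→West site = 65 hours.

Min total: 57 hours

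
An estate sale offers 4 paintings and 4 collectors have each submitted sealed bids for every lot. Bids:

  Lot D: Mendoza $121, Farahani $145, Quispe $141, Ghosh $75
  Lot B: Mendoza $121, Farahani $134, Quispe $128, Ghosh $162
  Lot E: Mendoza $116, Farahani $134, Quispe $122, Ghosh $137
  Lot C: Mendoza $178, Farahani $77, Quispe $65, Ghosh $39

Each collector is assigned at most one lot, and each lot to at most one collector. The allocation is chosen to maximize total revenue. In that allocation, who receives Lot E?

Optimal: Mendoza→Lot C ($178), Farahani→Lot E ($134), Quispe→Lot D ($141), Ghosh→Lot B ($162) — total 178+134+141+162 = $615.
Max-entry greedy (repeatedly take the single best remaining cell) gives $607, worse by 8.
Swapping Mendoza↔Ghosh (Mendoza→Lot B $121, Ghosh→Lot C $39) loses 180.
Every other assignment is strictly worse.
Farahani's own top lot is Lot D ($145), but forcing Farahani→Lot D and reassigning the rest optimally gives only $607 — worse by 8.

Farahani receives Lot E.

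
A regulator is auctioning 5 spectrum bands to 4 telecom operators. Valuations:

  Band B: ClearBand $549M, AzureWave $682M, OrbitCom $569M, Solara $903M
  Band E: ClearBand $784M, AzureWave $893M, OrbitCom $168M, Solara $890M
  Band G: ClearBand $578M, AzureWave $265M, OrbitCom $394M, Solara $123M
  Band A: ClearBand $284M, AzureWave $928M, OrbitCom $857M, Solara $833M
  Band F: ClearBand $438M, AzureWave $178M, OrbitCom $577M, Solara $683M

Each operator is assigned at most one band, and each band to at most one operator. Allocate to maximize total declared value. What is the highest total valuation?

Max total: $3231M

Optimal: ClearBand→Band G ($578M), AzureWave→Band E ($893M), OrbitCom→Band A ($857M), Solara→Band B ($903M) — total 578+893+857+903 = $3231M.
Next-best assignment: ClearBand→Band E, AzureWave→Band A, OrbitCom→Band F, Solara→Band B = $3192M.
Swapping AzureWave↔Solara (AzureWave→Band B $682M, Solara→Band E $890M) loses 224.
Checked against all permutations: $3231M is optimal.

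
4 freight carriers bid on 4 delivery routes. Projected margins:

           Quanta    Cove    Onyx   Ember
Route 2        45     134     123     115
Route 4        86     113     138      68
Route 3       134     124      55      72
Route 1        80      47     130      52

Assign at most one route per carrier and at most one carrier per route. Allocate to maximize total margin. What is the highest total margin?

Optimal: Quanta→Route 3 ($134k), Cove→Route 4 ($113k), Onyx→Route 1 ($130k), Ember→Route 2 ($115k) — total 134+113+130+115 = $492k.
Next-best assignment: Quanta→Route 3, Cove→Route 2, Onyx→Route 1, Ember→Route 4 = $466k.

Max total: $492k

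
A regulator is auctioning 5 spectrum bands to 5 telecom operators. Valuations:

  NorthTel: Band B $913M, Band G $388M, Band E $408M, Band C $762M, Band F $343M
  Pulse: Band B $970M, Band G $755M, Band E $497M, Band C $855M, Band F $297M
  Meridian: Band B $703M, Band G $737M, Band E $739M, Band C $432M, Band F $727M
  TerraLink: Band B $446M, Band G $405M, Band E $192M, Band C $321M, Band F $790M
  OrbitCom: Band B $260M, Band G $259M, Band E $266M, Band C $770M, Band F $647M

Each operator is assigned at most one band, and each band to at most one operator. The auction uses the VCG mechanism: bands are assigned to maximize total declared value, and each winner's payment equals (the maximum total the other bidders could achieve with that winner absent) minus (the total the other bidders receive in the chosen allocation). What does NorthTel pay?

Efficient allocation: NorthTel→Band B ($913M), Pulse→Band G ($755M), Meridian→Band E ($739M), TerraLink→Band F ($790M), OrbitCom→Band C ($770M); total welfare W = $3967M.
NorthTel receives Band B at value $913M, so the others get W − 913 = $3054M.
Without NorthTel: best allocation of the remaining 4 bidders over all 5 bands is Pulse→Band B ($970M), Meridian→Band E ($739M), TerraLink→Band F ($790M), OrbitCom→Band C ($770M), total $3269M.
VCG payment = (others' best without NorthTel) − (others' welfare with NorthTel) = 3269 − 3054 = $215M.

NorthTel pays $215M.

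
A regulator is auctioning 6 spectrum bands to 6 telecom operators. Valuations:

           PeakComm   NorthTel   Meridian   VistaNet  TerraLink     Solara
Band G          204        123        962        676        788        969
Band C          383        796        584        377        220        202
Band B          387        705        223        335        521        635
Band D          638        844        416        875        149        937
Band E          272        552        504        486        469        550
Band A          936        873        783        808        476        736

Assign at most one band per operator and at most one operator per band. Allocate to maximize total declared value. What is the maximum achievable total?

Maximum total: $4673M

Optimal: PeakComm→Band A ($936M), NorthTel→Band C ($796M), Meridian→Band G ($962M), VistaNet→Band D ($875M), TerraLink→Band E ($469M), Solara→Band B ($635M) — total 936+796+962+875+469+635 = $4673M.
Row-greedy (each operator in turn takes its best remaining band) gives $3951M, worse by 722.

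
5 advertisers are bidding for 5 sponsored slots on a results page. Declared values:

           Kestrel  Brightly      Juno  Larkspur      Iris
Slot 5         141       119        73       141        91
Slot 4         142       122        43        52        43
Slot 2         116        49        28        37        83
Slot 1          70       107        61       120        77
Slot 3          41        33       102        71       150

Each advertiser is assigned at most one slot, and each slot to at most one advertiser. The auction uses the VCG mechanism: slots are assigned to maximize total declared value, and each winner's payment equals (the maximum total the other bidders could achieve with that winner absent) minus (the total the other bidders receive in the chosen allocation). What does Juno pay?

Efficient allocation: Kestrel→Slot 2 ($116), Brightly→Slot 4 ($122), Juno→Slot 1 ($61), Larkspur→Slot 5 ($141), Iris→Slot 3 ($150); total welfare W = $590.
Juno receives Slot 1 at value $61, so the others get W − 61 = $529.
Without Juno: best allocation of the remaining 4 bidders over all 5 slots is Kestrel→Slot 4 ($142), Brightly→Slot 1 ($107), Larkspur→Slot 5 ($141), Iris→Slot 3 ($150), total $540.
VCG payment = (others' best without Juno) − (others' welfare with Juno) = 540 − 529 = $11.

Juno pays $11.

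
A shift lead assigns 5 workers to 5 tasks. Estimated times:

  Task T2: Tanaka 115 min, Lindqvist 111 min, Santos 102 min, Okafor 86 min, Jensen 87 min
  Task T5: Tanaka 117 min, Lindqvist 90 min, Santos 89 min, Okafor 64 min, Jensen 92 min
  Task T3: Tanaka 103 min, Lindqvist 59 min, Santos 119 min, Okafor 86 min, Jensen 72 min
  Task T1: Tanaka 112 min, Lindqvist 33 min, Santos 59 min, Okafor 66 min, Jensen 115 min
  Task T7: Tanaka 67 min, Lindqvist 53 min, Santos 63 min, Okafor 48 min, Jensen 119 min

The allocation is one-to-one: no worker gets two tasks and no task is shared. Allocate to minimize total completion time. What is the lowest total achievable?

Minimum total: 336 min

This is the linear assignment problem.
Optimal: Tanaka→Task T7 (67 min), Lindqvist→Task T3 (59 min), Santos→Task T1 (59 min), Okafor→Task T5 (64 min), Jensen→Task T2 (87 min) — total 67+59+59+64+87 = 336 min.
Next-best assignment: Tanaka→Task T7, Lindqvist→Task T1, Santos→Task T2, Okafor→Task T5, Jensen→Task T3 = 338 min.
Swapping Jensen↔Lindqvist (Jensen→Task T3 72 min, Lindqvist→Task T2 111 min) adds 37.
No other one-to-one assignment undercuts 336 min.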